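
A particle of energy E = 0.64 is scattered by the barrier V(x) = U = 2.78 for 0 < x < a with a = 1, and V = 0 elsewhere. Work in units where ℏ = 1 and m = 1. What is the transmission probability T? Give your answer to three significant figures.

T = 0.0446

Since E < U the interior solution is evanescent with decay constant κ = √(2m(U − E))/ℏ = 2.069.
κa = 2.069, sinh(κa) = 3.895.
The exact tunnelling result is T⁻¹ = 1 + U² sinh²(κa) / [4E(U − E)] = 22.40, so T = 0.0446.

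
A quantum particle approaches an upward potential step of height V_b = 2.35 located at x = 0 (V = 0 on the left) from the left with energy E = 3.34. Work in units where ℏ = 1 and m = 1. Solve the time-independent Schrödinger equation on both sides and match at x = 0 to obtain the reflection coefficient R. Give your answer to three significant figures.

The wavenumbers are k₁ = √(2mE)/ℏ = 2.585 on the left and k₂ = √(2m(E − V_b))/ℏ = 1.407 on the right.
Continuity of ψ and ψ′ at the step yields the reflection amplitude r = (k₁ − k₂)/(k₁ + k₂) = 0.2950; thus R = |r|² = 0.08701, T = 0.9130.

R = 0.0870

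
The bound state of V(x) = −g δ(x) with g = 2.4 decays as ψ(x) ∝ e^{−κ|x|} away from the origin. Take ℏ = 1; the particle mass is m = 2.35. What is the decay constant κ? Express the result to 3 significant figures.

Integrate −(ℏ²/2m)ψ'' − gδ(x)ψ = Eψ from −ε to +ε: the ψ'' term gives ψ'(0⁺) − ψ'(0⁻) and the δ term gives −(2mg/ℏ²)ψ(0).
With ψ ∝ e^{−κ|x|} this yields −2κ = −2mg/ℏ², so κ = mg/ℏ² = 5.640.

κ = 5.64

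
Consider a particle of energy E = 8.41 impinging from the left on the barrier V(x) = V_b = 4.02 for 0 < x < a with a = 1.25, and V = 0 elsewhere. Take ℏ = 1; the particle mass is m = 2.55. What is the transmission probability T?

E > V_b: inside the barrier k₂ = √(2m(E − V_b))/ℏ = 4.732, k₂a = 5.915.
Matching at both interfaces gives T⁻¹ = 1 + V_b² sin²(k₂a) / [4E(E − V_b)] = 1.014, hence T = 0.986.

T = 0.986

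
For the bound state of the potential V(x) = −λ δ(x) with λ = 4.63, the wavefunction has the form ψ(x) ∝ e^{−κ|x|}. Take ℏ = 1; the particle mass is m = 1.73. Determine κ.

κ = 8.01

Integrate −(ℏ²/2m)ψ'' − λδ(x)ψ = Eψ from −ε to +ε: the ψ'' term gives ψ'(0⁺) − ψ'(0⁻) and the δ term gives −(2mλ/ℏ²)ψ(0).
With ψ ∝ e^{−κ|x|} this yields −2κ = −2mλ/ℏ², so κ = mλ/ℏ² = 8.010.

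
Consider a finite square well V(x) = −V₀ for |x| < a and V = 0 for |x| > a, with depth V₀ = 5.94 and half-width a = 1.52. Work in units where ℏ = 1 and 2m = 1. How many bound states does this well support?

Define the well-strength parameter z₀ = (a/ℏ)√(2mV₀) = 1.52 × √(2·0.5·5.94) = 3.705.
The even/odd transcendental equations gain one root per π/2 in z₀, giving N = 1 + ⌊2z₀/π⌋ = 1 + ⌊2.358⌋ = 3.

N = 3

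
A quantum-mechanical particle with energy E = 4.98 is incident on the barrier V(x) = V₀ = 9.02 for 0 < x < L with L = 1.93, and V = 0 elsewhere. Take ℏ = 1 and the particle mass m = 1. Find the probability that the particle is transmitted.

E < V₀: inside the barrier ψ ∝ e^{±κx} with κ = √(2m(V₀ − E))/ℏ = 2.843.
κL = 5.486, sinh(κL) = 120.7.
Matching ψ, ψ′ at both faces gives T = [1 + V₀² sinh²(κL) / (4E(V₀ − E))]⁻¹ = 1/14720 = 0.0000679.

T = 0.0000679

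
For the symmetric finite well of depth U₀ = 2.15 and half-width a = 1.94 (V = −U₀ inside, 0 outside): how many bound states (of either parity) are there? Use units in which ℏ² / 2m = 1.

The dimensionless depth is z₀ = a√(2mU₀)/ℏ = 1.94 × √(2.150) = 2.845.
The even/odd transcendental equations gain one root per π/2 in z₀, giving N = 1 + ⌊2z₀/π⌋ = 1 + ⌊1.811⌋ = 2.

N = 2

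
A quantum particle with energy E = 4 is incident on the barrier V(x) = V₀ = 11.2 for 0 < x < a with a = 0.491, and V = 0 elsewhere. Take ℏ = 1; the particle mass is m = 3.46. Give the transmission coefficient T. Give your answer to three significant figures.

Since E < V₀ the interior solution is evanescent with decay constant κ = √(2m(V₀ − E))/ℏ = 7.059.
κa = 3.466, sinh(κa) = 15.99.
The exact tunnelling result is T⁻¹ = 1 + V₀² sinh²(κa) / [4E(V₀ − E)] = 279.2, so T = 0.00358.

T = 0.00358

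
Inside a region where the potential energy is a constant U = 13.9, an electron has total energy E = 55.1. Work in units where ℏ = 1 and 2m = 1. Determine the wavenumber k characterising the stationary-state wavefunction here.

k = 6.42

With E > U the solution is oscillatory, ψ ∝ e^{±ikx} with k = √(2m(E − U))/ℏ.
k = √(2 × 0.5 × 41.2) = 6.419.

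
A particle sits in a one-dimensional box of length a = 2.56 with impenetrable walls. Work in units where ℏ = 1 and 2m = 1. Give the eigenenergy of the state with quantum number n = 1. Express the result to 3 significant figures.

Requiring ψ(0) = ψ(a) = 0 quantises k = nπ/a, hence E_n = ℏ²k²/2m = n²π²ℏ²/(2ma²).
E_1 = 1² × π² / (2 × 0.5 × 2.56²) = 1.506.

E = 1.51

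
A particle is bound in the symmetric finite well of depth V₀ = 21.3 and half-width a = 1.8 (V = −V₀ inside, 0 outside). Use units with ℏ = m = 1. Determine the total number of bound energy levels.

The dimensionless depth is z₀ = a√(2mV₀)/ℏ = 1.8 × √(42.60) = 11.75.
The even/odd transcendental equations gain one root per π/2 in z₀, giving N = 1 + ⌊2z₀/π⌋ = 1 + ⌊7.479⌋ = 8.

N = 8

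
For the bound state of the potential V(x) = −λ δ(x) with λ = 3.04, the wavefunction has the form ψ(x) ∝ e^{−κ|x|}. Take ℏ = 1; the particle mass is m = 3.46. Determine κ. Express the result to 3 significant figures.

κ = 10.5

Integrate −(ℏ²/2m)ψ'' − λδ(x)ψ = Eψ from −ε to +ε: the ψ'' term gives ψ'(0⁺) − ψ'(0⁻) and the δ term gives −(2mλ/ℏ²)ψ(0).
With ψ ∝ e^{−κ|x|} this yields −2κ = −2mλ/ℏ², so κ = mλ/ℏ² = 10.52.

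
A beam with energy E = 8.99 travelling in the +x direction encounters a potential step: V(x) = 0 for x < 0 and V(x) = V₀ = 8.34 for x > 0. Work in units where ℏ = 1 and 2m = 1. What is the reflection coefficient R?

On each side the TISE gives plane waves with k = √(2m(E − V))/ℏ: k₁ = √(2·½·8.99) = 2.998, k₂ = √(2·½·0.65) = 0.8062.
Matching ψ and ψ′ at x = 0 gives r = (k₁ − k₂)/(k₁ + k₂), so R = r² = 0.3320 and T = 1 − R = 0.6680.

R = 0.332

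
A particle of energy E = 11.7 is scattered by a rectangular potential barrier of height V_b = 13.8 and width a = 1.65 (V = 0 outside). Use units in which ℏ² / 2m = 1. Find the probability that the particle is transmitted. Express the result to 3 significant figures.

Since E < V_b the interior solution is evanescent with decay constant κ = √(2m(V_b − E))/ℏ = 1.449.
κa = 2.391, sinh(κa) = 5.417.
The exact tunnelling result is T⁻¹ = 1 + V_b² sinh²(κa) / [4E(V_b − E)] = 57.86, so T = 0.0173.

T = 0.0173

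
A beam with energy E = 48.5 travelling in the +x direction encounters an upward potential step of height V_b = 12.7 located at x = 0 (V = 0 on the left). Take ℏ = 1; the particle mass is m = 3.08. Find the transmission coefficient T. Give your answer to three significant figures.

On each side the TISE gives plane waves with k = √(2m(E − V))/ℏ: k₁ = √(2·3.08·48.5) = 17.28, k₂ = √(2·3.08·35.8) = 14.85.
Continuity of ψ and ψ′ at the step yields the reflection amplitude r = (k₁ − k₂)/(k₁ + k₂) = 0.07576; thus R = |r|² = 0.005739, T = 0.9943.

T = 0.994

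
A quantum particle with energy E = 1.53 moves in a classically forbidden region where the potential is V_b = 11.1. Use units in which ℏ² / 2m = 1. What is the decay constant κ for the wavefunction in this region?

κ = 3.09

Since E < V_b the TISE in this region is ψ'' = κ²ψ with κ = √(2m(V_b − E))/ℏ.
κ = √(2 × 0.5 × 9.57) = 3.094.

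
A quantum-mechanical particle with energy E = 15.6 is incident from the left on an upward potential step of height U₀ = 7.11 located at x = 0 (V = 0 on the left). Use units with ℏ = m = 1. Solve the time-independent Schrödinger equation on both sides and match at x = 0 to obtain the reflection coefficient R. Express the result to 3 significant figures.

On each side the TISE gives plane waves with k = √(2m(E − V))/ℏ: k₁ = √(2·1·15.6) = 5.586, k₂ = √(2·1·8.49) = 4.121.
Continuity of ψ and ψ′ at the step yields the reflection amplitude r = (k₁ − k₂)/(k₁ + k₂) = 0.1509; thus R = |r|² = 0.02278, T = 0.9772.

R = 0.0228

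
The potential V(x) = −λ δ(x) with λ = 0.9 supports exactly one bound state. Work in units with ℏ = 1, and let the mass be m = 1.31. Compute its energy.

For x ≠ 0 the bound state is ψ ∝ e^{−κ|x|}; integrating the TISE across the delta gives the cusp condition 2κ = 2mλ/ℏ², so κ = 1.179.
Then E = −ℏ²κ²/(2m) = −mλ²/(2ℏ²) = -0.5306.

E = -0.531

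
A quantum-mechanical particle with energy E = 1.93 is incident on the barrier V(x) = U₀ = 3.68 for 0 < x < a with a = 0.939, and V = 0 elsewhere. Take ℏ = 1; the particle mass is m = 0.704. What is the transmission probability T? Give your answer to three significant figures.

T = 0.189

Since E < U₀ the interior solution is evanescent with decay constant κ = √(2m(U₀ − E))/ℏ = 1.570.
κa = 1.474, sinh(κa) = 2.069.
Matching ψ, ψ′ at both faces gives T = [1 + U₀² sinh²(κa) / (4E(U₀ − E))]⁻¹ = 1/5.290 = 0.189.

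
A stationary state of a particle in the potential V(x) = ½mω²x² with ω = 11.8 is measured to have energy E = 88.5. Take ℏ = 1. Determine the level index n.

E_n = ℏω(n + ½) ⇒ n = E/(ℏω) − ½ = 88.5/11.8 − 0.5 = 7.000 → n = 7.

n = 7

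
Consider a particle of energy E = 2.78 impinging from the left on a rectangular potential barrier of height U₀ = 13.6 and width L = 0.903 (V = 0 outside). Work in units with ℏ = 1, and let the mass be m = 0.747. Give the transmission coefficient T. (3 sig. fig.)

E < U₀: inside the barrier ψ ∝ e^{±κx} with κ = √(2m(U₀ − E))/ℏ = 4.021.
κL = 3.631, sinh(κL) = 18.85.
Matching ψ, ψ′ at both faces gives T = [1 + U₀² sinh²(κL) / (4E(U₀ − E))]⁻¹ = 1/547.5 = 0.00183.

T = 0.00183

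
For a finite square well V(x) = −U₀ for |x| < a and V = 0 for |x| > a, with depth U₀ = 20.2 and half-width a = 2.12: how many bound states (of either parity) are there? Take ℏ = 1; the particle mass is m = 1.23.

The dimensionless depth is z₀ = a√(2mU₀)/ℏ = 2.12 × √(49.69) = 14.94.
The even/odd transcendental equations gain one root per π/2 in z₀, giving N = 1 + ⌊2z₀/π⌋ = 1 + ⌊9.514⌋ = 10.

N = 10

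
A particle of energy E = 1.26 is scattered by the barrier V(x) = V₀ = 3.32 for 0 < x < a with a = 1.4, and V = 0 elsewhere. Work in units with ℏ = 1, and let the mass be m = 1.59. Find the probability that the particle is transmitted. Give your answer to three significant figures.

Since E < V₀ the interior solution is evanescent with decay constant κ = √(2m(V₀ − E))/ℏ = 2.559.
κa = 3.583, sinh(κa) = 17.98.
Matching ψ, ψ′ at both faces gives T = [1 + V₀² sinh²(κa) / (4E(V₀ − E))]⁻¹ = 1/344.2 = 0.00290.

T = 0.00290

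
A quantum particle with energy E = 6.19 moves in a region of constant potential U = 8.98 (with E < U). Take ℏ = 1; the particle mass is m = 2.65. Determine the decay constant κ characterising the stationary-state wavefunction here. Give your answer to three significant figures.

κ = 3.85

Since E < U the TISE in this region is ψ'' = κ²ψ with κ = √(2m(U − E))/ℏ.
κ = √(2 × 2.65 × 2.79) = 3.845.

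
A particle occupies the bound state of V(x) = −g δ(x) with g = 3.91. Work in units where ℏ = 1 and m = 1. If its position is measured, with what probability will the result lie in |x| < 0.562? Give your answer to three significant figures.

The normalised bound state is ψ = √κ e^{−κ|x|} with κ = mg/ℏ² = 3.910.
P(|x| < d) = ∫_{−d}^{d} κ e^{−2κ|x|} dx = 1 − e^{−2κd} = 1 − e^{−4.395} = 0.9877.

P = 0.988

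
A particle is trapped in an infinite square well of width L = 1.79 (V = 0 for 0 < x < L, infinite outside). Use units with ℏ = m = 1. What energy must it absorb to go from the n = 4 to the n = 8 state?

E_n = n²π²ℏ²/(2mL²), so ΔE = (8² − 4²) π²ℏ²/(2mL²).
ΔE = 48 × π² / (2 × 1 × 1.79²) = 73.93.

ΔE = 73.9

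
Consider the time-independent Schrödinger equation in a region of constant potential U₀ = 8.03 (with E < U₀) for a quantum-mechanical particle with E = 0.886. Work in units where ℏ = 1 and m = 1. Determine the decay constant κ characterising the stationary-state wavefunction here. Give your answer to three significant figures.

κ = 3.78

Since E < U₀ the TISE in this region is ψ'' = κ²ψ with κ = √(2m(U₀ − E))/ℏ.
κ = √(2 × 1 × 7.144) = 3.780.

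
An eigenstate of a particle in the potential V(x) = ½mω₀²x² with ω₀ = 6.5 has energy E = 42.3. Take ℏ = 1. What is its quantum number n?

n = 6

E_n = ℏω₀(n + ½) ⇒ n = E/(ℏω₀) − ½ = 42.3/6.5 − 0.5 = 6.008 → n = 6.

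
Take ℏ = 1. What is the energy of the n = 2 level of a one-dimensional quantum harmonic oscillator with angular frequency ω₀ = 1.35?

E = 3.38

Using E_n = (n + ½)ℏω₀: E_2 = 2.5 × 1.35 = 3.375.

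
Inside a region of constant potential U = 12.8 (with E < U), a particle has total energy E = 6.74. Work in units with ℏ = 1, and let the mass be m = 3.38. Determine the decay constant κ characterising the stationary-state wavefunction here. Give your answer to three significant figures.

Since E < U the TISE in this region is ψ'' = κ²ψ with κ = √(2m(U − E))/ℏ.
κ = √(2 × 3.38 × 6.06) = 6.400.

κ = 6.40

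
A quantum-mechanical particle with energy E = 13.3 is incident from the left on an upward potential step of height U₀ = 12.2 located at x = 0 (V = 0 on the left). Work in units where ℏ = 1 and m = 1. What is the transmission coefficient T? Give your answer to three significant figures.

T = 0.694

The wavenumbers are k₁ = √(2mE)/ℏ = 5.158 on the left and k₂ = √(2m(E − U₀))/ℏ = 1.483 on the right.
Continuity of ψ and ψ′ at the step yields the reflection amplitude r = (k₁ − k₂)/(k₁ + k₂) = 0.5533; thus R = |r|² = 0.3061, T = 0.6939.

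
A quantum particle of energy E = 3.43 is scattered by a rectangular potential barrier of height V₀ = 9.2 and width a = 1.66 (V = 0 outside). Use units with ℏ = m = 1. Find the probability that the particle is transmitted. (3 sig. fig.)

Since E < V₀ the interior solution is evanescent with decay constant κ = √(2m(V₀ − E))/ℏ = 3.397.
κa = 5.639, sinh(κa) = 140.6.
Matching ψ, ψ′ at both faces gives T = [1 + V₀² sinh²(κa) / (4E(V₀ − E))]⁻¹ = 1/21140 = 0.0000473.

T = 0.0000473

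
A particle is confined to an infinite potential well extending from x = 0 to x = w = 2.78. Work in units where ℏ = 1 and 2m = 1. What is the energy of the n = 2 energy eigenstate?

The infinite-well eigenfunctions ψ_n = √(2/w) sin(nπx/w) vanish at both walls, giving E_n = n²π²ℏ²/(2mw²).
E_2 = 2² × π² / (2 × 0.5 × 2.78²) = 5.108.

E = 5.11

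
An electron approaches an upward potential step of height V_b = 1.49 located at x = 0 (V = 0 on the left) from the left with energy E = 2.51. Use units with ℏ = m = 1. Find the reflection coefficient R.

The wavenumbers are k₁ = √(2mE)/ℏ = 2.241 on the left and k₂ = √(2m(E − V_b))/ℏ = 1.428 on the right.
Matching ψ and ψ′ at x = 0 gives r = (k₁ − k₂)/(k₁ + k₂), so R = r² = 0.04901 and T = 1 − R = 0.9510.

R = 0.0490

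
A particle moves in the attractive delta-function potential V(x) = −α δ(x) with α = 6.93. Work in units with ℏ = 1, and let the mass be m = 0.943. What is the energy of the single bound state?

The bound state is ψ(x) = √κ e^{−κ|x|}. The derivative jump ψ'(0⁺) − ψ'(0⁻) = −(2mα/ℏ²)ψ(0) fixes κ = mα/ℏ² = 6.535.
Then E = −ℏ²κ²/(2m) = −mα²/(2ℏ²) = -22.64.

E = -22.6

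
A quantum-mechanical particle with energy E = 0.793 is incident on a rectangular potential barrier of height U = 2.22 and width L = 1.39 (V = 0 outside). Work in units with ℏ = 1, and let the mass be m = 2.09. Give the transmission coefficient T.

T = 0.00413

Since E < U the interior solution is evanescent with decay constant κ = √(2m(U − E))/ℏ = 2.442.
κL = 3.395, sinh(κL) = 14.89.
Matching ψ, ψ′ at both faces gives T = [1 + U² sinh²(κL) / (4E(U − E))]⁻¹ = 1/242.3 = 0.00413.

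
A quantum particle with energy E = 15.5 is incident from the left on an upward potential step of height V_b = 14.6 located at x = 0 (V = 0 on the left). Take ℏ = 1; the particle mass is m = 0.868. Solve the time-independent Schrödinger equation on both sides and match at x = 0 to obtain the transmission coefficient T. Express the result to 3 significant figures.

On each side the TISE gives plane waves with k = √(2m(E − V))/ℏ: k₁ = √(2·0.868·15.5) = 5.187, k₂ = √(2·0.868·0.9) = 1.250.
Continuity of ψ and ψ′ at the step yields the reflection amplitude r = (k₁ − k₂)/(k₁ + k₂) = 0.6116; thus R = |r|² = 0.3741, T = 0.6259.

T = 0.626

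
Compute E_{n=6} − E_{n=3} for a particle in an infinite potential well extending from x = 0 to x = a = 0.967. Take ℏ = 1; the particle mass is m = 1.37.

ΔE = 104

E_n = n²π²ℏ²/(2ma²), so ΔE = (6² − 3²) π²ℏ²/(2ma²).
ΔE = 27 × π² / (2 × 1.37 × 0.967²) = 104.0.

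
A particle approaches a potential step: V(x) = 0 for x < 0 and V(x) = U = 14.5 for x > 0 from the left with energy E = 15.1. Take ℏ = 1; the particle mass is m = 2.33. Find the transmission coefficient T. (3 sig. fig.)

The wavenumbers are k₁ = √(2mE)/ℏ = 8.388 on the left and k₂ = √(2m(E − U))/ℏ = 1.672 on the right.
Continuity of ψ and ψ′ at the step yields the reflection amplitude r = (k₁ − k₂)/(k₁ + k₂) = 0.6676; thus R = |r|² = 0.4457, T = 0.5543.

T = 0.554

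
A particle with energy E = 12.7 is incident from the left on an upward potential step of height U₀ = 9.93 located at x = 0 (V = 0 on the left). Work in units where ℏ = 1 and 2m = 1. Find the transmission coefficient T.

T = 0.868

The wavenumbers are k₁ = √(2mE)/ℏ = 3.564 on the left and k₂ = √(2m(E − U₀))/ℏ = 1.664 on the right.
Continuity of ψ and ψ′ at the step yields the reflection amplitude r = (k₁ − k₂)/(k₁ + k₂) = 0.3633; thus R = |r|² = 0.1320, T = 0.8680.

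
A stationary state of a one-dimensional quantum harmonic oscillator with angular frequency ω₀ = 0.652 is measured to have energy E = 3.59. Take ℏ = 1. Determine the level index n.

Invert E_n = (n + ½)ℏω₀: n = E/ℏω₀ − ½ = 5.006, so n = 5.

n = 5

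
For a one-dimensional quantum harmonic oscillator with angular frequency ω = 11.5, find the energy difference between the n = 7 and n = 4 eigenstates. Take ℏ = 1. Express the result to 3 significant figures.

E_n = ℏω(n + ½), so ΔE = (7 − 4) ℏω = 3 × 11.5 = 34.50.

ΔE = 34.5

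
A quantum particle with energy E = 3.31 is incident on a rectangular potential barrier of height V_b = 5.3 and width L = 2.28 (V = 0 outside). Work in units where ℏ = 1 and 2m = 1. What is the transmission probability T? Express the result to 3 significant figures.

T = 0.00602

E < V_b: inside the barrier ψ ∝ e^{±κx} with κ = √(2m(V_b − E))/ℏ = 1.411.
κL = 3.216, sinh(κL) = 12.45.
Matching ψ, ψ′ at both faces gives T = [1 + V_b² sinh²(κL) / (4E(V_b − E))]⁻¹ = 1/166.2 = 0.00602.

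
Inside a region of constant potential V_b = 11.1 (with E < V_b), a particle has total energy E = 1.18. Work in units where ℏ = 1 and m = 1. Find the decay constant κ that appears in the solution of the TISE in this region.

Since E < V_b the TISE in this region is ψ'' = κ²ψ with κ = √(2m(V_b − E))/ℏ.
κ = √(2 × 1 × 9.92) = 4.454.

κ = 4.45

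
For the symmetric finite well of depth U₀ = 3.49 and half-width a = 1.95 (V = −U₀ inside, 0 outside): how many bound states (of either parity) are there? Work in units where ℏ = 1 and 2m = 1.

Define the well-strength parameter z₀ = (a/ℏ)√(2mU₀) = 1.95 × √(2·0.5·3.49) = 3.643.
A new bound state (alternating even/odd) appears each time z₀ passes a multiple of π/2, so N = ⌊2z₀/π⌋ + 1 = ⌊2.319⌋ + 1 = 3.

N = 3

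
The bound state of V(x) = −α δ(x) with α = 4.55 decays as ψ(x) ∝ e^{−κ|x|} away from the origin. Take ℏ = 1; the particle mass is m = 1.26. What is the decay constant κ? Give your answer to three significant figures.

κ = 5.73

Integrating the TISE across x = 0 gives the cusp condition ψ'(0⁺) − ψ'(0⁻) = −(2mα/ℏ²)ψ(0).
With ψ ∝ e^{−κ|x|} this yields −2κ = −2mα/ℏ², so κ = mα/ℏ² = 5.733.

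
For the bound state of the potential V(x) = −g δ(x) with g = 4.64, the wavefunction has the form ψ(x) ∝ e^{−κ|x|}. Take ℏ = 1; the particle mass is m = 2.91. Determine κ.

Integrate −(ℏ²/2m)ψ'' − gδ(x)ψ = Eψ from −ε to +ε: the ψ'' term gives ψ'(0⁺) − ψ'(0⁻) and the δ term gives −(2mg/ℏ²)ψ(0).
With ψ ∝ e^{−κ|x|} this yields −2κ = −2mg/ℏ², so κ = mg/ℏ² = 13.50.

κ = 13.5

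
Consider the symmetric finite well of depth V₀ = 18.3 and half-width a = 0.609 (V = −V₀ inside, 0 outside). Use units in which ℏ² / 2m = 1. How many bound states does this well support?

N = 2

Define the well-strength parameter z₀ = (a/ℏ)√(2mV₀) = 0.609 × √(2·0.5·18.3) = 2.605.
The even/odd transcendental equations gain one root per π/2 in z₀, giving N = 1 + ⌊2z₀/π⌋ = 1 + ⌊1.659⌋ = 2.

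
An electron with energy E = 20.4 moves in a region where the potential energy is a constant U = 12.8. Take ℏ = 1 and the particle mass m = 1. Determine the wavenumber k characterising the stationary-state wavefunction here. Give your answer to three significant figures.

With E > U the solution is oscillatory, ψ ∝ e^{±ikx} with k = √(2m(E − U))/ℏ.
k = √(2 × 1 × 7.6) = 3.899.

k = 3.90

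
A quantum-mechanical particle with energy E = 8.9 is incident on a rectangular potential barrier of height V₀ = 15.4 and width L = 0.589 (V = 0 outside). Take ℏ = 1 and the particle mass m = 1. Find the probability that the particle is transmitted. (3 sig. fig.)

T = 0.0543

E < V₀: inside the barrier ψ ∝ e^{±κx} with κ = √(2m(V₀ − E))/ℏ = 3.606.
κL = 2.124, sinh(κL) = 4.121.
The exact tunnelling result is T⁻¹ = 1 + V₀² sinh²(κL) / [4E(V₀ − E)] = 18.41, so T = 0.0543.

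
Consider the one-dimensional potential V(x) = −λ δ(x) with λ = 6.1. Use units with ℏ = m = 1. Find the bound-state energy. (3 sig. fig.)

E = -18.6

The bound state is ψ(x) = √κ e^{−κ|x|}. The derivative jump ψ'(0⁺) − ψ'(0⁻) = −(2mλ/ℏ²)ψ(0) fixes κ = mλ/ℏ² = 6.100.
Then E = −ℏ²κ²/(2m) = −mλ²/(2ℏ²) = -18.61.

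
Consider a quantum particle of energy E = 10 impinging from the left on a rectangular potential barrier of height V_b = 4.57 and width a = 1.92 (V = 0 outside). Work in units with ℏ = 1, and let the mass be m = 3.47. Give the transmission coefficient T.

E > V_b: inside the barrier k₂ = √(2m(E − V_b))/ℏ = 6.139, k₂a = 11.79.
Matching at both interfaces gives T⁻¹ = 1 + V_b² sin²(k₂a) / [4E(E − V_b)] = 1.048, hence T = 0.955.

T = 0.955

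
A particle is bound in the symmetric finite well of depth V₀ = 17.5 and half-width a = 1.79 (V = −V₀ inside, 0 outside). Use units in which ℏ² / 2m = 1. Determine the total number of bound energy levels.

N = 5

The dimensionless depth is z₀ = a√(2mV₀)/ℏ = 1.79 × √(17.50) = 7.488.
The even/odd transcendental equations gain one root per π/2 in z₀, giving N = 1 + ⌊2z₀/π⌋ = 1 + ⌊4.767⌋ = 5.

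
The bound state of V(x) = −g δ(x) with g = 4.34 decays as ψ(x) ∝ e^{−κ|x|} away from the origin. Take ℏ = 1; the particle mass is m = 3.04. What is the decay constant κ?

κ = 13.2

Integrate −(ℏ²/2m)ψ'' − gδ(x)ψ = Eψ from −ε to +ε: the ψ'' term gives ψ'(0⁺) − ψ'(0⁻) and the δ term gives −(2mg/ℏ²)ψ(0).
With ψ ∝ e^{−κ|x|} this yields −2κ = −2mg/ℏ², so κ = mg/ℏ² = 13.19.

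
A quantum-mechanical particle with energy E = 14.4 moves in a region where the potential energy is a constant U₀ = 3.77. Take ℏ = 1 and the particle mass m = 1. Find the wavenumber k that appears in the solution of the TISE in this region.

k = 4.61

With E > U₀ the solution is oscillatory, ψ ∝ e^{±ikx} with k = √(2m(E − U₀))/ℏ.
k = √(2 × 1 × 10.63) = 4.611.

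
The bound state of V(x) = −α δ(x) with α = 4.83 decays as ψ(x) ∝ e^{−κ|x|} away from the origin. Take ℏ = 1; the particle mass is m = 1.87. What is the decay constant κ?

Integrating the TISE across x = 0 gives the cusp condition ψ'(0⁺) − ψ'(0⁻) = −(2mα/ℏ²)ψ(0).
With ψ ∝ e^{−κ|x|} this yields −2κ = −2mα/ℏ², so κ = mα/ℏ² = 9.032.

κ = 9.03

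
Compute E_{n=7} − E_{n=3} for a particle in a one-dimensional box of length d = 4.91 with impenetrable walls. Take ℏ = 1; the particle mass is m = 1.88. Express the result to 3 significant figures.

E_n = n²π²ℏ²/(2md²), so ΔE = (7² − 3²) π²ℏ²/(2md²).
ΔE = 40 × π² / (2 × 1.88 × 4.91²) = 4.355.

ΔE = 4.36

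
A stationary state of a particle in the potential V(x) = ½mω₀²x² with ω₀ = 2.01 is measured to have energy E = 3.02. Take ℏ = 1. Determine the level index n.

Invert E_n = (n + ½)ℏω₀: n = E/ℏω₀ − ½ = 1.002, so n = 1.

n = 1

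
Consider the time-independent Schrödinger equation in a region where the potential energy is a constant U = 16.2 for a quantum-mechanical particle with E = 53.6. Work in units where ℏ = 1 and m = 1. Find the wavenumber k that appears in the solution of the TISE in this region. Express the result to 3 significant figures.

With E > U the solution is oscillatory, ψ ∝ e^{±ikx} with k = √(2m(E − U))/ℏ.
k = √(2 × 1 × 37.4) = 8.649.

k = 8.65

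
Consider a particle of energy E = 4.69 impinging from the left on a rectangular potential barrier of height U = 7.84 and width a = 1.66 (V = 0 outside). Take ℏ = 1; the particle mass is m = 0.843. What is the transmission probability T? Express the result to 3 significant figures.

E < U: inside the barrier ψ ∝ e^{±κx} with κ = √(2m(U − E))/ℏ = 2.305.
κa = 3.826, sinh(κa) = 22.92.
Matching ψ, ψ′ at both faces gives T = [1 + U² sinh²(κa) / (4E(U − E))]⁻¹ = 1/547.3 = 0.00183.

T = 0.00183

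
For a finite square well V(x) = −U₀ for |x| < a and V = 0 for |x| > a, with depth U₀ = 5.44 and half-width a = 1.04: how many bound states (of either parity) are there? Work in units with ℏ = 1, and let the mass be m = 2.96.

The dimensionless depth is z₀ = a√(2mU₀)/ℏ = 1.04 × √(32.20) = 5.902.
A new bound state (alternating even/odd) appears each time z₀ passes a multiple of π/2, so N = ⌊2z₀/π⌋ + 1 = ⌊3.757⌋ + 1 = 4.

N = 4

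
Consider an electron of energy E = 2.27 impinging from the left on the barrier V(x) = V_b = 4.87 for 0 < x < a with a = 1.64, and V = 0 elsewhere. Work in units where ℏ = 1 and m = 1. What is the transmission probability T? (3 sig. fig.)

E < V_b: inside the barrier ψ ∝ e^{±κx} with κ = √(2m(V_b − E))/ℏ = 2.280.
κa = 3.740, sinh(κa) = 21.03.
The exact tunnelling result is T⁻¹ = 1 + V_b² sinh²(κa) / [4E(V_b − E)] = 445.4, so T = 0.00225.

T = 0.00225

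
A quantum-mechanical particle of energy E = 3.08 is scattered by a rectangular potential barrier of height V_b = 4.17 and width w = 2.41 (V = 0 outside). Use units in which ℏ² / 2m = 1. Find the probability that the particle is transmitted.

Since E < V_b the interior solution is evanescent with decay constant κ = √(2m(V_b − E))/ℏ = 1.044.
κw = 2.516, sinh(κw) = 6.150.
The exact tunnelling result is T⁻¹ = 1 + V_b² sinh²(κw) / [4E(V_b − E)] = 49.97, so T = 0.0200.

T = 0.0200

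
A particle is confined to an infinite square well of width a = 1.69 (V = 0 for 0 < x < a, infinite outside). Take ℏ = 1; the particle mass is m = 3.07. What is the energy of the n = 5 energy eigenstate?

E = 14.1

Requiring ψ(0) = ψ(a) = 0 quantises k = nπ/a, hence E_n = ℏ²k²/2m = n²π²ℏ²/(2ma²).
E_5 = 5² × π² / (2 × 3.07 × 1.69²) = 14.07.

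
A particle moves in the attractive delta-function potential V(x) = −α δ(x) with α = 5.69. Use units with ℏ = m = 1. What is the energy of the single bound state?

For x ≠ 0 the bound state is ψ ∝ e^{−κ|x|}; integrating the TISE across the delta gives the cusp condition 2κ = 2mα/ℏ², so κ = 5.690.
Then E = −ℏ²κ²/(2m) = −mα²/(2ℏ²) = -16.19.

E = -16.2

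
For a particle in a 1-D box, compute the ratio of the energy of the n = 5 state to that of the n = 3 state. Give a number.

2.77778

Since E_n ∝ n², the ratio is (5/3)² = 2.77778.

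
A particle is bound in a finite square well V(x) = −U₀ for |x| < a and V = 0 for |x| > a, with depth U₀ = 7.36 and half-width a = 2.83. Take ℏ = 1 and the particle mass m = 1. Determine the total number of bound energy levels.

N = 7

Define the well-strength parameter z₀ = (a/ℏ)√(2mU₀) = 2.83 × √(2·1·7.36) = 10.86.
A new bound state (alternating even/odd) appears each time z₀ passes a multiple of π/2, so N = ⌊2z₀/π⌋ + 1 = ⌊6.912⌋ + 1 = 7.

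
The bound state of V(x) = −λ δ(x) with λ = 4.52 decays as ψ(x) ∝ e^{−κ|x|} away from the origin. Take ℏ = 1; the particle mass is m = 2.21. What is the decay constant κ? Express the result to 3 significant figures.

κ = 9.99

Integrating the TISE across x = 0 gives the cusp condition ψ'(0⁺) − ψ'(0⁻) = −(2mλ/ℏ²)ψ(0).
With ψ ∝ e^{−κ|x|} this yields −2κ = −2mλ/ℏ², so κ = mλ/ℏ² = 9.989.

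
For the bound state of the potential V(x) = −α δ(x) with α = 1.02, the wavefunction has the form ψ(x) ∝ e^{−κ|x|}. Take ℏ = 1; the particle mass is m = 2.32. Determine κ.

κ = 2.37

Integrating the TISE across x = 0 gives the cusp condition ψ'(0⁺) − ψ'(0⁻) = −(2mα/ℏ²)ψ(0).
With ψ ∝ e^{−κ|x|} this yields −2κ = −2mα/ℏ², so κ = mα/ℏ² = 2.366.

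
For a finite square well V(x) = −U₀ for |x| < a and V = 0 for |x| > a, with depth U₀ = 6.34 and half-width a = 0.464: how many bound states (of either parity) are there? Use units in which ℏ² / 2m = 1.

The dimensionless depth is z₀ = a√(2mU₀)/ℏ = 0.464 × √(6.340) = 1.168.
A new bound state (alternating even/odd) appears each time z₀ passes a multiple of π/2, so N = ⌊2z₀/π⌋ + 1 = ⌊0.7438⌋ + 1 = 1.

N = 1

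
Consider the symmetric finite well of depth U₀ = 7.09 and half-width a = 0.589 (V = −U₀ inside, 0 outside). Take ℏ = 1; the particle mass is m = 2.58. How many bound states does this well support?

The dimensionless depth is z₀ = a√(2mU₀)/ℏ = 0.589 × √(36.58) = 3.563.
A new bound state (alternating even/odd) appears each time z₀ passes a multiple of π/2, so N = ⌊2z₀/π⌋ + 1 = ⌊2.268⌋ + 1 = 3.

N = 3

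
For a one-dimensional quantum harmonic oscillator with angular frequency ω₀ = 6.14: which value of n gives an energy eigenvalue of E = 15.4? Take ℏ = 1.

Invert E_n = (n + ½)ℏω₀: n = E/ℏω₀ − ½ = 2.008, so n = 2.

n = 2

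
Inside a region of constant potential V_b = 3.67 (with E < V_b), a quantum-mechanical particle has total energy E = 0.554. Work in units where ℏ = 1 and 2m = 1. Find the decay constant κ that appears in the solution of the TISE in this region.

κ = 1.77

Since E < V_b the TISE in this region is ψ'' = κ²ψ with κ = √(2m(V_b − E))/ℏ.
κ = √(2 × 0.5 × 3.116) = 1.765.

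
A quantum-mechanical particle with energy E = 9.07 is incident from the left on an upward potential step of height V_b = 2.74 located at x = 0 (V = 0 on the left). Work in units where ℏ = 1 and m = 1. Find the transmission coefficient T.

The wavenumbers are k₁ = √(2mE)/ℏ = 4.259 on the left and k₂ = √(2m(E − V_b))/ℏ = 3.558 on the right.
Matching ψ and ψ′ at x = 0 gives r = (k₁ − k₂)/(k₁ + k₂), so R = r² = 0.008042 and T = 1 − R = 0.9920.

T = 0.992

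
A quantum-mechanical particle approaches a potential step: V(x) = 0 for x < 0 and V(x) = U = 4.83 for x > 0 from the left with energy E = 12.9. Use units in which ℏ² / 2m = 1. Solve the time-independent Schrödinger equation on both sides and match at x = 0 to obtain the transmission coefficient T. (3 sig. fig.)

The wavenumbers are k₁ = √(2mE)/ℏ = 3.592 on the left and k₂ = √(2m(E − U))/ℏ = 2.841 on the right.
Continuity of ψ and ψ′ at the step yields the reflection amplitude r = (k₁ − k₂)/(k₁ + k₂) = 0.1167; thus R = |r|² = 0.01363, T = 0.9864.

T = 0.986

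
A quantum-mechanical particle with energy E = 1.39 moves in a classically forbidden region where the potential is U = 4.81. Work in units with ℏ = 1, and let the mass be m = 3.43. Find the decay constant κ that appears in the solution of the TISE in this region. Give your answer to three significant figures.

κ = 4.84

Since E < U the TISE in this region is ψ'' = κ²ψ with κ = √(2m(U − E))/ℏ.
κ = √(2 × 3.43 × 3.42) = 4.844.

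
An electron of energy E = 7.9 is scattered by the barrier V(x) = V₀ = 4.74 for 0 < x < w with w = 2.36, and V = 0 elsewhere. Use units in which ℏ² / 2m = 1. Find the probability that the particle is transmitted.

Above the barrier the interior wavenumber is k₂ = √(2m(E − V₀))/ℏ = 1.778, giving phase k₂w = 4.195.
Matching at both interfaces gives T⁻¹ = 1 + V₀² sin²(k₂w) / [4E(E − V₀)] = 1.170, hence T = 0.855.

T = 0.855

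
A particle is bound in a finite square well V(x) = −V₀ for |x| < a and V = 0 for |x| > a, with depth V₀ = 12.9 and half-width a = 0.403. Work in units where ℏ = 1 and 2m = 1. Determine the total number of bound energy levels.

Define the well-strength parameter z₀ = (a/ℏ)√(2mV₀) = 0.403 × √(2·0.5·12.9) = 1.447.
A new bound state (alternating even/odd) appears each time z₀ passes a multiple of π/2, so N = ⌊2z₀/π⌋ + 1 = ⌊0.9215⌋ + 1 = 1.

N = 1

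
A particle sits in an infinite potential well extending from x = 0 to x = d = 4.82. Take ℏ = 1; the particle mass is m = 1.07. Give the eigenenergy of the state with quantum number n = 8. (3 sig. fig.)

E = 12.7

The infinite-well eigenfunctions ψ_n = √(2/d) sin(nπx/d) vanish at both walls, giving E_n = n²π²ℏ²/(2md²).
E_8 = 8² × π² / (2 × 1.07 × 4.82²) = 12.70.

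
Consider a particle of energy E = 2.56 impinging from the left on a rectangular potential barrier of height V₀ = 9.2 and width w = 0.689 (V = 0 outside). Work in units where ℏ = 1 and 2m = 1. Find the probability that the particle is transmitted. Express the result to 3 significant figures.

T = 0.0890

E < V₀: inside the barrier ψ ∝ e^{±κx} with κ = √(2m(V₀ − E))/ℏ = 2.577.
κw = 1.775, sinh(κw) = 2.867.
The exact tunnelling result is T⁻¹ = 1 + V₀² sinh²(κw) / [4E(V₀ − E)] = 11.23, so T = 0.0890.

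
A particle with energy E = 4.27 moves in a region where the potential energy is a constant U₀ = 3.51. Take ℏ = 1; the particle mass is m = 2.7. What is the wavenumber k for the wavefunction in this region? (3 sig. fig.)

With E > U₀ the solution is oscillatory, ψ ∝ e^{±ikx} with k = √(2m(E − U₀))/ℏ.
k = √(2 × 2.7 × 0.76) = 2.026.

k = 2.03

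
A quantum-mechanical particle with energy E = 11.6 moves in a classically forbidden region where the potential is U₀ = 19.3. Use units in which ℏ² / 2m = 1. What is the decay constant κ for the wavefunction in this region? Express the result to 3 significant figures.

κ = 2.77

Since E < U₀ the TISE in this region is ψ'' = κ²ψ with κ = √(2m(U₀ − E))/ℏ.
κ = √(2 × 0.5 × 7.7) = 2.775.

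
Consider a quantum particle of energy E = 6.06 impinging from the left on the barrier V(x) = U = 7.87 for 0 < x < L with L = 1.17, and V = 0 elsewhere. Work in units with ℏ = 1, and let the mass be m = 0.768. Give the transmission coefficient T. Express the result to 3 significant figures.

Since E < U the interior solution is evanescent with decay constant κ = √(2m(U − E))/ℏ = 1.667.
κL = 1.951, sinh(κL) = 3.446.
Matching ψ, ψ′ at both faces gives T = [1 + U² sinh²(κL) / (4E(U − E))]⁻¹ = 1/17.77 = 0.0563.

T = 0.0563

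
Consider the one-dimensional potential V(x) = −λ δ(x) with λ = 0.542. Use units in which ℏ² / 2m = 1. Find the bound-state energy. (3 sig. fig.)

For x ≠ 0 the bound state is ψ ∝ e^{−κ|x|}; integrating the TISE across the delta gives the cusp condition 2κ = 2mλ/ℏ², so κ = 0.2710.
Then E = −ℏ²κ²/(2m) = −mλ²/(2ℏ²) = -0.07344.

E = -0.0734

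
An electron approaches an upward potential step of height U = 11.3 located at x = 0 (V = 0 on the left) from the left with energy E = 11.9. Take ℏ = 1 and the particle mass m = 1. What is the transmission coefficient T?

On each side the TISE gives plane waves with k = √(2m(E − V))/ℏ: k₁ = √(2·1·11.9) = 4.879, k₂ = √(2·1·0.6) = 1.095.
Matching ψ and ψ′ at x = 0 gives r = (k₁ − k₂)/(k₁ + k₂), so R = r² = 0.4010 and T = 1 − R = 0.5990.

T = 0.599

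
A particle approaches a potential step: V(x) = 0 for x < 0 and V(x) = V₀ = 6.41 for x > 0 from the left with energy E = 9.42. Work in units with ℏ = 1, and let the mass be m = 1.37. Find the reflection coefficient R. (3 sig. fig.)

R = 0.0771

The wavenumbers are k₁ = √(2mE)/ℏ = 5.080 on the left and k₂ = √(2m(E − V₀))/ℏ = 2.872 on the right.
Matching ψ and ψ′ at x = 0 gives r = (k₁ − k₂)/(k₁ + k₂), so R = r² = 0.07714 and T = 1 − R = 0.9229.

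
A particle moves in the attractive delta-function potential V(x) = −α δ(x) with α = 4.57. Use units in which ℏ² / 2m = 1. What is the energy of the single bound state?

E = -5.22

The bound state is ψ(x) = √κ e^{−κ|x|}. The derivative jump ψ'(0⁺) − ψ'(0⁻) = −(2mα/ℏ²)ψ(0) fixes κ = mα/ℏ² = 2.285.
Then E = −ℏ²κ²/(2m) = −mα²/(2ℏ²) = -5.221.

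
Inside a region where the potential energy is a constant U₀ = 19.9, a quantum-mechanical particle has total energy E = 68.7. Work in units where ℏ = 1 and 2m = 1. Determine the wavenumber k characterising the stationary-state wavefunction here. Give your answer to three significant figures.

k = 6.99

With E > U₀ the solution is oscillatory, ψ ∝ e^{±ikx} with k = √(2m(E − U₀))/ℏ.
k = √(2 × 0.5 × 48.8) = 6.986.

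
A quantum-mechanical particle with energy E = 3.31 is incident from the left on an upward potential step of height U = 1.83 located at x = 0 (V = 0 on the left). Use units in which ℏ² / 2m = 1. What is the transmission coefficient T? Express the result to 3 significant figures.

T = 0.961

The wavenumbers are k₁ = √(2mE)/ℏ = 1.819 on the left and k₂ = √(2m(E − U))/ℏ = 1.217 on the right.
Matching ψ and ψ′ at x = 0 gives r = (k₁ − k₂)/(k₁ + k₂), so R = r² = 0.03942 and T = 1 − R = 0.9606.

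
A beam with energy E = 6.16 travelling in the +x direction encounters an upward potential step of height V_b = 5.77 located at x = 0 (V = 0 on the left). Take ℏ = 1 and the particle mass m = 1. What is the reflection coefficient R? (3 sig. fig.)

On each side the TISE gives plane waves with k = √(2m(E − V))/ℏ: k₁ = √(2·1·6.16) = 3.510, k₂ = √(2·1·0.39) = 0.8832.
Matching ψ and ψ′ at x = 0 gives r = (k₁ − k₂)/(k₁ + k₂), so R = r² = 0.3575 and T = 1 − R = 0.6425.

R = 0.358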